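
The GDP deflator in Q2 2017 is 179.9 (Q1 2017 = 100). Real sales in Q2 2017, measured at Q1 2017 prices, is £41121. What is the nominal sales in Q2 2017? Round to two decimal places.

Nominal = Real × (Index/100) = 41121 × (179.9/100)
        = 41121 × 1.799 = 73976.6790

73976.68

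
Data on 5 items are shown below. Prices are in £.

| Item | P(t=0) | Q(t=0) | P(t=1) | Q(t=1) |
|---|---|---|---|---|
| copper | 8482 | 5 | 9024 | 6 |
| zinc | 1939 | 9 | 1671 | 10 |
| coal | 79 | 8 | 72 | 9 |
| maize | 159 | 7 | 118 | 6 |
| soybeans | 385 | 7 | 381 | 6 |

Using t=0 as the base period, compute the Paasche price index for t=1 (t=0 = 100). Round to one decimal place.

100.3

Paasche price index uses current-period quantities as weights.
ΣP(t=1)·Q(t=1) = 9024×6 + 1671×10 + 72×9 + 118×6 + 381×6 = 54144 + 16710 + 648 + 708 + 2286 = 74496
ΣP(t=0)·Q(t=1) = 8482×6 + 1939×10 + 79×9 + 159×6 + 385×6 = 50892 + 19390 + 711 + 954 + 2310 = 74257
Index = 74496 / 74257 × 100 = 100.3219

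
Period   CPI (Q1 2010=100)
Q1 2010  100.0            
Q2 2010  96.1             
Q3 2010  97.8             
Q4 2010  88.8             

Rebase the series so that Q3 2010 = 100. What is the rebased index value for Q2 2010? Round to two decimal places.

98.26

Rebased(Q2 2010) = 96.1 / 97.8 × 100 = 98.2618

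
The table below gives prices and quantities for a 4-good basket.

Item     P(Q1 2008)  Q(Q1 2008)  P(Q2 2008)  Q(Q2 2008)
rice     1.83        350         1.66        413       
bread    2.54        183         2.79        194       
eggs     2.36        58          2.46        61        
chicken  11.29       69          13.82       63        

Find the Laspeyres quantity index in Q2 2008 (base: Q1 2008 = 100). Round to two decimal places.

104.09

Laspeyres quantity index uses base-period prices as weights.
ΣP(Q1 2008)·Q(Q2 2008) = 1.83×413 + 2.54×194 + 2.36×61 + 11.29×63 = 755.79 + 492.76 + 143.96 + 711.27 = 2103.78
ΣP(Q1 2008)·Q(Q1 2008) = 1.83×350 + 2.54×183 + 2.36×58 + 11.29×69 = 640.5 + 464.82 + 136.88 + 779.01 = 2021.21
Index = 2103.78 / 2021.21 × 100 = 104.0852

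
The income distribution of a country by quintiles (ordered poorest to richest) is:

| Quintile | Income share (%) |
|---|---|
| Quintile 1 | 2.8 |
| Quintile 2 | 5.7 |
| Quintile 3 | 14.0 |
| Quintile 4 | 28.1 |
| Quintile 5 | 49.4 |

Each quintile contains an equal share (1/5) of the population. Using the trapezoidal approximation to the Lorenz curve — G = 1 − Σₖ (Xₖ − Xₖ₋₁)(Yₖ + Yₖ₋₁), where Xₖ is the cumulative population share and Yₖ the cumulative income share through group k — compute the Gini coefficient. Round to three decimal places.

Cumulative income shares Yₖ: 0.0280, 0.0850, 0.2250, 0.5060, 1.0000
Σ (Xₖ−Xₖ₋₁)(Yₖ+Yₖ₋₁) = (1/5)(0.0280+0.0000) + (1/5)(0.0850+0.0280) + (1/5)(0.2250+0.0850) + (1/5)(0.5060+0.2250) + (1/5)(1.0000+0.5060)
  = 0.0056 + 0.0226 + 0.0620 + 0.1462 + 0.3012 = 0.5376
G = 1 − 0.5376 = 0.4624

0.462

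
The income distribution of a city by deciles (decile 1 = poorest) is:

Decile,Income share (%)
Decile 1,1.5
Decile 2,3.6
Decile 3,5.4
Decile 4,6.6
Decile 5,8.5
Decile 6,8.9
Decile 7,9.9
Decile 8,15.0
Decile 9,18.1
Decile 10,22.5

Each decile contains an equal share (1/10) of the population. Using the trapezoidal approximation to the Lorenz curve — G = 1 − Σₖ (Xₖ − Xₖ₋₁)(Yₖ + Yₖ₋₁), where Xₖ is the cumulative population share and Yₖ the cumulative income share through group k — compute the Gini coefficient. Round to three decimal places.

0.349

Cumulative income shares Yₖ: 0.0150, 0.0510, 0.1050, 0.1710, 0.2560, 0.3450, 0.4440, 0.5940, 0.7750, 1.0000
Σ (Xₖ−Xₖ₋₁)(Yₖ+Yₖ₋₁) = (1/10)(0.0150+0.0000) + (1/10)(0.0510+0.0150) + (1/10)(0.1050+0.0510) + (1/10)(0.1710+0.1050) + (1/10)(0.2560+0.1710) + (1/10)(0.3450+0.2560) + (1/10)(0.4440+0.3450) + (1/10)(0.5940+0.4440) + (1/10)(0.7750+0.5940) + (1/10)(1.0000+0.7750)
  = 0.0015 + 0.0066 + 0.0156 + 0.0276 + 0.0427 + 0.0601 + 0.0789 + 0.1038 + 0.1369 + 0.1775 = 0.6512
G = 1 − 0.6512 = 0.3488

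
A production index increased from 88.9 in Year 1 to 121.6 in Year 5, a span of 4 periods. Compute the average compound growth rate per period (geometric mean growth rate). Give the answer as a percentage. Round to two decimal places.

8.15%

Growth factor = (121.6/88.9)^(1/4) = (1.367829)^(1/4) = 1.081454
Growth rate = 1.081454 − 1 = 0.081454 = 8.1454%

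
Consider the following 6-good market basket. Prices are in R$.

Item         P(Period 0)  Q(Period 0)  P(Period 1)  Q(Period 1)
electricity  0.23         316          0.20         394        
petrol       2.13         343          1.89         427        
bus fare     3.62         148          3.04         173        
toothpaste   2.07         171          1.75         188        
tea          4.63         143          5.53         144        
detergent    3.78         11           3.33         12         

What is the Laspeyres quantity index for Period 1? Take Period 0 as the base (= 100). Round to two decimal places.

Laspeyres quantity index uses base-period prices as weights.
ΣP(Period 0)·Q(Period 1) = 0.23×394 + 2.13×427 + 3.62×173 + 2.07×188 + 4.63×144 + 3.78×12 = 90.62 + 909.51 + 626.26 + 389.16 + 666.72 + 45.36 = 2727.63
ΣP(Period 0)·Q(Period 0) = 0.23×316 + 2.13×343 + 3.62×148 + 2.07×171 + 4.63×143 + 3.78×11 = 72.68 + 730.59 + 535.76 + 353.97 + 662.09 + 41.58 = 2396.67
Index = 2727.63 / 2396.67 × 100 = 113.8092

113.81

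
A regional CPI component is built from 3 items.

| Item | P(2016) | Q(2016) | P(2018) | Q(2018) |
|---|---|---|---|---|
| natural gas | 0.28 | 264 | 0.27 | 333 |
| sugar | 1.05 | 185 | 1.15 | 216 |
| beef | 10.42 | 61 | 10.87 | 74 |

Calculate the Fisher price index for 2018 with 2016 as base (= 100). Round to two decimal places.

Laspeyres component (base-period weights):
ΣP(2018)Q(2016) = 0.27×264 + 1.15×185 + 10.87×61 = 71.28 + 212.75 + 663.07 = 947.1
ΣP(2016)Q(2016) = 0.28×264 + 1.05×185 + 10.42×61 = 73.92 + 194.25 + 635.62 = 903.79
L = 947.1 / 903.79 × 100 = 104.7920
Paasche component (current-period weights):
ΣP(2018)Q(2018) = 0.27×333 + 1.15×216 + 10.87×74 = 89.91 + 248.4 + 804.38 = 1142.69
ΣP(2016)Q(2018) = 0.28×333 + 1.05×216 + 10.42×74 = 93.24 + 226.8 + 771.08 = 1091.12
P = 1142.69 / 1091.12 × 100 = 104.7263
Fisher = √(L × P) = √(104.7920 × 104.7263) = 104.7592

104.76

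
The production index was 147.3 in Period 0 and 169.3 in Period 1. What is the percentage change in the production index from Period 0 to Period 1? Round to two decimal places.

Change = (169.3 − 147.3) / 147.3 × 100
       = 22.0 / 147.3 × 100 = 14.9355%

14.94%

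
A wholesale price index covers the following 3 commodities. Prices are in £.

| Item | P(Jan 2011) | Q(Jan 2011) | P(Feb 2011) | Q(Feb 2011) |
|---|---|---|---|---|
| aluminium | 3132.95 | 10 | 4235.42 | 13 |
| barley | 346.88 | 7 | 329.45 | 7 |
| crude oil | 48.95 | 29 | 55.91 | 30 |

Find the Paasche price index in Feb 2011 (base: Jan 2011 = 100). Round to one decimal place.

Paasche price index uses current-period quantities as weights.
ΣP(Feb 2011)·Q(Feb 2011) = 4235.42×13 + 329.45×7 + 55.91×30 = 55060.46 + 2306.15 + 1677.3 = 59043.91
ΣP(Jan 2011)·Q(Feb 2011) = 3132.95×13 + 346.88×7 + 48.95×30 = 40728.35 + 2428.16 + 1468.5 = 44625.01
Index = 59043.91 / 44625.01 × 100 = 132.3113

132.3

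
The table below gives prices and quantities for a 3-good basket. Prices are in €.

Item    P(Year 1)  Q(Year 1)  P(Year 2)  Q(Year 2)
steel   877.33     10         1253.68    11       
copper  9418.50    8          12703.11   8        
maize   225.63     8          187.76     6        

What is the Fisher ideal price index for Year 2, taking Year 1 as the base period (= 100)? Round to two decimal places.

134.78

Laspeyres component (base-period weights):
ΣP(Year 2)Q(Year 1) = 1253.68×10 + 12703.11×8 + 187.76×8 = 12536.8 + 101624.88 + 1502.08 = 115663.76
ΣP(Year 1)Q(Year 1) = 877.33×10 + 9418.50×8 + 225.63×8 = 8773.3 + 75348 + 1805.04 = 85926.34
L = 115663.76 / 85926.34 × 100 = 134.6080
Paasche component (current-period weights):
ΣP(Year 2)Q(Year 2) = 1253.68×11 + 12703.11×8 + 187.76×6 = 13790.48 + 101624.88 + 1126.56 = 116541.92
ΣP(Year 1)Q(Year 2) = 877.33×11 + 9418.50×8 + 225.63×6 = 9650.63 + 75348 + 1353.78 = 86352.41
P = 116541.92 / 86352.41 × 100 = 134.9608
Fisher = √(L × P) = √(134.6080 × 134.9608) = 134.7843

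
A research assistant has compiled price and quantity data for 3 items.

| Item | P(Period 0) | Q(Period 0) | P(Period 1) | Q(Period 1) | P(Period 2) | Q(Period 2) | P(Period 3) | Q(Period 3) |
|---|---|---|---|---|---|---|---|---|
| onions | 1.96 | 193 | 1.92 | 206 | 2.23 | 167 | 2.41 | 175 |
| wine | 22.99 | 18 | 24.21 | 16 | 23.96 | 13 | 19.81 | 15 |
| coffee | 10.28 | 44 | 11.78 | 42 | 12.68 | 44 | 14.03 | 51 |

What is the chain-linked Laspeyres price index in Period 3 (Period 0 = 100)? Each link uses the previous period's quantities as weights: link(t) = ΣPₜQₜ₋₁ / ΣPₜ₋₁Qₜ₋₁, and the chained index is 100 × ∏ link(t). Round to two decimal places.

117.86

Link Period 0→Period 1:
ΣP(Period 1)Q(Period 0) = 1.92×193 + 24.21×18 + 11.78×44 = 370.56 + 435.78 + 518.32 = 1324.66
ΣP(Period 0)Q(Period 0) = 1.96×193 + 22.99×18 + 10.28×44 = 378.28 + 413.82 + 452.32 = 1244.42
link = 1324.66/1244.42 = 1.064480
Link Period 1→Period 2:
ΣP(Period 2)Q(Period 1) = 2.23×206 + 23.96×16 + 12.68×42 = 459.38 + 383.36 + 532.56 = 1375.3
ΣP(Period 1)Q(Period 1) = 1.92×206 + 24.21×16 + 11.78×42 = 395.52 + 387.36 + 494.76 = 1277.64
link = 1375.3/1277.64 = 1.076438
Link Period 2→Period 3:
ΣP(Period 3)Q(Period 2) = 2.41×167 + 19.81×13 + 14.03×44 = 402.47 + 257.53 + 617.32 = 1277.32
ΣP(Period 2)Q(Period 2) = 2.23×167 + 23.96×13 + 12.68×44 = 372.41 + 311.48 + 557.92 = 1241.81
link = 1277.32/1241.81 = 1.028595
Chained index = 100 × 1.064480 × 1.076438 × 1.028595 = 117.8612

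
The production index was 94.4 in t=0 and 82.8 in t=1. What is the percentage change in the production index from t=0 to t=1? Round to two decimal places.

-12.29%

Change = (82.8 − 94.4) / 94.4 × 100
       = -11.6 / 94.4 × 100 = -12.2881%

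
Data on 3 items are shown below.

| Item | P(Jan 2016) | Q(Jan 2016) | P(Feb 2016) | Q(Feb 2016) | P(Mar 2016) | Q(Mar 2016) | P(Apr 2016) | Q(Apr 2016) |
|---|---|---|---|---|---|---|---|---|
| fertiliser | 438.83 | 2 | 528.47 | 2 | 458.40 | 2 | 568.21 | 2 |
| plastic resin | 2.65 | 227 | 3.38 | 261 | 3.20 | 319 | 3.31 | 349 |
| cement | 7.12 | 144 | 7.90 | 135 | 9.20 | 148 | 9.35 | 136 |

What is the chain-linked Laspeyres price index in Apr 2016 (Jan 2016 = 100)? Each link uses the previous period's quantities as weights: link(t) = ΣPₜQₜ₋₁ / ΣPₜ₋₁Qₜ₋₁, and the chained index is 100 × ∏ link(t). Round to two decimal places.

127.69

Link Jan 2016→Feb 2016:
ΣP(Feb 2016)Q(Jan 2016) = 528.47×2 + 3.38×227 + 7.90×144 = 1056.94 + 767.26 + 1137.6 = 2961.8
ΣP(Jan 2016)Q(Jan 2016) = 438.83×2 + 2.65×227 + 7.12×144 = 877.66 + 601.55 + 1025.28 = 2504.49
link = 2961.8/2504.49 = 1.182596
Link Feb 2016→Mar 2016:
ΣP(Mar 2016)Q(Feb 2016) = 458.40×2 + 3.20×261 + 9.20×135 = 916.8 + 835.2 + 1242 = 2994
ΣP(Feb 2016)Q(Feb 2016) = 528.47×2 + 3.38×261 + 7.90×135 = 1056.94 + 882.18 + 1066.5 = 3005.62
link = 2994/3005.62 = 0.996134
Link Mar 2016→Apr 2016:
ΣP(Apr 2016)Q(Mar 2016) = 568.21×2 + 3.31×319 + 9.35×148 = 1136.42 + 1055.89 + 1383.8 = 3576.11
ΣP(Mar 2016)Q(Mar 2016) = 458.40×2 + 3.20×319 + 9.20×148 = 916.8 + 1020.8 + 1361.6 = 3299.2
link = 3576.11/3299.2 = 1.083932
Chained index = 100 × 1.182596 × 0.996134 × 1.083932 = 127.6898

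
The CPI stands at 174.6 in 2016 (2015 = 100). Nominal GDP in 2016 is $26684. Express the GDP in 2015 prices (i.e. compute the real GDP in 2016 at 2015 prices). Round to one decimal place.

Real = Nominal ÷ (Index/100) = 26684 ÷ (174.6/100)
     = 26684 ÷ 1.746 = 15282.9324

15282.9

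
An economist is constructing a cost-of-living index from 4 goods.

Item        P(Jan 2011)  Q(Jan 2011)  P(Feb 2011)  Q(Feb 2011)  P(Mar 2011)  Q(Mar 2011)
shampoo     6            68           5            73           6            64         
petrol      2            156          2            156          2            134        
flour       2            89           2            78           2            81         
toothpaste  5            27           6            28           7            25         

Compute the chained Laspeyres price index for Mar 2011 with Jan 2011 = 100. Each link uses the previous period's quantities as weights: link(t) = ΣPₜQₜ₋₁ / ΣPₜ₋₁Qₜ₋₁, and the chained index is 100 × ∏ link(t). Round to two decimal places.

105.72

Link Jan 2011→Feb 2011:
ΣP(Feb 2011)Q(Jan 2011) = 5×68 + 2×156 + 2×89 + 6×27 = 340 + 312 + 178 + 162 = 992
ΣP(Jan 2011)Q(Jan 2011) = 6×68 + 2×156 + 2×89 + 5×27 = 408 + 312 + 178 + 135 = 1033
link = 992/1033 = 0.960310
Link Feb 2011→Mar 2011:
ΣP(Mar 2011)Q(Feb 2011) = 6×73 + 2×156 + 2×78 + 7×28 = 438 + 312 + 156 + 196 = 1102
ΣP(Feb 2011)Q(Feb 2011) = 5×73 + 2×156 + 2×78 + 6×28 = 365 + 312 + 156 + 168 = 1001
link = 1102/1001 = 1.100899
Chained index = 100 × 0.960310 × 1.100899 = 105.7204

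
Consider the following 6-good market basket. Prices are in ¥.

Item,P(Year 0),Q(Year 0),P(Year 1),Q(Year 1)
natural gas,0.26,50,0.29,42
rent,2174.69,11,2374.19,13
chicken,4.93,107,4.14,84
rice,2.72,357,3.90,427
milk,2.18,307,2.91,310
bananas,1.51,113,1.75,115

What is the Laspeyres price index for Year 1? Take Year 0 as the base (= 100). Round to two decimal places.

Laspeyres price index uses base-period quantities as weights.
ΣP(Year 1)·Q(Year 0) = 0.29×50 + 2374.19×11 + 4.14×107 + 3.90×357 + 2.91×307 + 1.75×113 = 14.5 + 26116.09 + 442.98 + 1392.3 + 893.37 + 197.75 = 29056.99
ΣP(Year 0)·Q(Year 0) = 0.26×50 + 2174.69×11 + 4.93×107 + 2.72×357 + 2.18×307 + 1.51×113 = 13 + 23921.59 + 527.51 + 971.04 + 669.26 + 170.63 = 26273.03
Index = 29056.99 / 26273.03 × 100 = 110.5963

110.60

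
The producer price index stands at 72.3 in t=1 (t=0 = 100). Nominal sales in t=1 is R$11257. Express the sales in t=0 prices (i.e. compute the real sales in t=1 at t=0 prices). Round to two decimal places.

Real = Nominal ÷ (Index/100) = 11257 ÷ (72.3/100)
     = 11257 ÷ 0.723 = 15569.8479

15569.85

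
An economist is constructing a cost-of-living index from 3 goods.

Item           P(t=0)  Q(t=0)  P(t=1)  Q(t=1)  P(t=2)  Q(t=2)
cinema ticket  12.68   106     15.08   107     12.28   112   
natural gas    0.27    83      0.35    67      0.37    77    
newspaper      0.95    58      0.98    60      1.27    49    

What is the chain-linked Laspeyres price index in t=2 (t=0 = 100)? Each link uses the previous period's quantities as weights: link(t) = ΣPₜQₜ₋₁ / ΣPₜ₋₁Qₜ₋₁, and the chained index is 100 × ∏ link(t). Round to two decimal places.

Link t=0→t=1:
ΣP(t=1)Q(t=0) = 15.08×106 + 0.35×83 + 0.98×58 = 1598.48 + 29.05 + 56.84 = 1684.37
ΣP(t=0)Q(t=0) = 12.68×106 + 0.27×83 + 0.95×58 = 1344.08 + 22.41 + 55.1 = 1421.59
link = 1684.37/1421.59 = 1.184849
Link t=1→t=2:
ΣP(t=2)Q(t=1) = 12.28×107 + 0.37×67 + 1.27×60 = 1313.96 + 24.79 + 76.2 = 1414.95
ΣP(t=1)Q(t=1) = 15.08×107 + 0.35×67 + 0.98×60 = 1613.56 + 23.45 + 58.8 = 1695.81
link = 1414.95/1695.81 = 0.834380
Chained index = 100 × 1.184849 × 0.834380 = 98.8615

98.86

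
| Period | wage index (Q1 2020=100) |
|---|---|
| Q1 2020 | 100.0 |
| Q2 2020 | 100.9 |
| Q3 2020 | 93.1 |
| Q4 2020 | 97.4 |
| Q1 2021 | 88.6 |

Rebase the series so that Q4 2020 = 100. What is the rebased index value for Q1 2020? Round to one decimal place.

Rebased(Q1 2020) = 100.0 / 97.4 × 100 = 102.6694

102.7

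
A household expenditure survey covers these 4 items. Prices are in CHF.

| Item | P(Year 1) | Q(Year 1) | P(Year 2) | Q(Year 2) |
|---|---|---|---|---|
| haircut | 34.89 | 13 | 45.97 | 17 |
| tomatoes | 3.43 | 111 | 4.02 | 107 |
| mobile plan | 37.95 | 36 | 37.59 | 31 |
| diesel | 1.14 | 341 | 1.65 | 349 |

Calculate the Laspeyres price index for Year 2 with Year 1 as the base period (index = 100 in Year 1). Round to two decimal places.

Laspeyres price index uses base-period quantities as weights.
ΣP(Year 2)·Q(Year 1) = 45.97×13 + 4.02×111 + 37.59×36 + 1.65×341 = 597.61 + 446.22 + 1353.24 + 562.65 = 2959.72
ΣP(Year 1)·Q(Year 1) = 34.89×13 + 3.43×111 + 37.95×36 + 1.14×341 = 453.57 + 380.73 + 1366.2 + 388.74 = 2589.24
Index = 2959.72 / 2589.24 × 100 = 114.3084

114.31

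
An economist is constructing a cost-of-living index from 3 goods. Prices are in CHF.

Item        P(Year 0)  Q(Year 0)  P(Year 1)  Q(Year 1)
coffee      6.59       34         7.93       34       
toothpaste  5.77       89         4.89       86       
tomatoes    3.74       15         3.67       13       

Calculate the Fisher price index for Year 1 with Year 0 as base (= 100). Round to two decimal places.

95.85

Laspeyres component (base-period weights):
ΣP(Year 1)Q(Year 0) = 7.93×34 + 4.89×89 + 3.67×15 = 269.62 + 435.21 + 55.05 = 759.88
ΣP(Year 0)Q(Year 0) = 6.59×34 + 5.77×89 + 3.74×15 = 224.06 + 513.53 + 56.1 = 793.69
L = 759.88 / 793.69 × 100 = 95.7402
Paasche component (current-period weights):
ΣP(Year 1)Q(Year 1) = 7.93×34 + 4.89×86 + 3.67×13 = 269.62 + 420.54 + 47.71 = 737.87
ΣP(Year 0)Q(Year 1) = 6.59×34 + 5.77×86 + 3.74×13 = 224.06 + 496.22 + 48.62 = 768.9
P = 737.87 / 768.9 × 100 = 95.9644
Fisher = √(L × P) = √(95.7402 × 95.9644) = 95.8522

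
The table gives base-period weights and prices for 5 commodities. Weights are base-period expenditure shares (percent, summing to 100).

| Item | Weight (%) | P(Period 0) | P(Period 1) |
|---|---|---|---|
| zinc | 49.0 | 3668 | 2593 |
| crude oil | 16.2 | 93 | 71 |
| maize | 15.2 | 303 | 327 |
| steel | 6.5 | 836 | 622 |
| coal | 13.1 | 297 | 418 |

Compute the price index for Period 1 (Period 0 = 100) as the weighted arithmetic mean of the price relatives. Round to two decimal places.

zinc: 49.0 × (2593/3668) = 49.0 × 0.706925 = 34.6393
crude oil: 16.2 × (71/93) = 16.2 × 0.763441 = 12.3677
maize: 15.2 × (327/303) = 15.2 × 1.079208 = 16.4040
steel: 6.5 × (622/836) = 6.5 × 0.744019 = 4.8361
coal: 13.1 × (418/297) = 13.1 × 1.407407 = 18.4370
Index = Σ wᵢ·(p₁ᵢ/p₀ᵢ) = 34.6393 + 12.3677 + 16.4040 + 4.8361 + 18.4370 = 86.6842

86.68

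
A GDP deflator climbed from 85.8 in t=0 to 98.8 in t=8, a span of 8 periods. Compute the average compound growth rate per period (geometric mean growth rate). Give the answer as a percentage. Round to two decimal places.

1.78%

Growth factor = (98.8/85.8)^(1/8) = (1.151515)^(1/8) = 1.017791
Growth rate = 1.017791 − 1 = 0.017791 = 1.7791%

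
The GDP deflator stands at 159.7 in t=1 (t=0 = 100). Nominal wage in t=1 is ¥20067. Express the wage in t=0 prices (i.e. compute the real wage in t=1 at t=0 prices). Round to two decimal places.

12565.44

Real = Nominal ÷ (Index/100) = 20067 ÷ (159.7/100)
     = 20067 ÷ 1.597 = 12565.4352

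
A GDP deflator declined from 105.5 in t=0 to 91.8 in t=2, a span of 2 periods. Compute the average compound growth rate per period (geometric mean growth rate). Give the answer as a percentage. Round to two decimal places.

-6.72%

Growth factor = (91.8/105.5)^(1/2) = (0.870142)^(1/2) = 0.932814
Growth rate = 0.932814 − 1 = -0.067186 = -6.7186%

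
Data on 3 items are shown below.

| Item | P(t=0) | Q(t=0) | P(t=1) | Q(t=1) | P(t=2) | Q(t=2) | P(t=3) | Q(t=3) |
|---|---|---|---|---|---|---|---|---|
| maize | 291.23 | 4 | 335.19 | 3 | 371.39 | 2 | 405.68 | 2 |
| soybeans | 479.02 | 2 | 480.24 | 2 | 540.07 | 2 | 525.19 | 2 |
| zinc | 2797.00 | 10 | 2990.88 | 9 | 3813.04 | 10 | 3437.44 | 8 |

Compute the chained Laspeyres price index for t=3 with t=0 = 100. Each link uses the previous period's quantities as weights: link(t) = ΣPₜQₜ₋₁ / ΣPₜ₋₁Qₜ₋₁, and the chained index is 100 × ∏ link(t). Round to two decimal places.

122.71

Link t=0→t=1:
ΣP(t=1)Q(t=0) = 335.19×4 + 480.24×2 + 2990.88×10 = 1340.76 + 960.48 + 29908.8 = 32210.04
ΣP(t=0)Q(t=0) = 291.23×4 + 479.02×2 + 2797.00×10 = 1164.92 + 958.04 + 27970 = 30092.96
link = 32210.04/30092.96 = 1.070351
Link t=1→t=2:
ΣP(t=2)Q(t=1) = 371.39×3 + 540.07×2 + 3813.04×9 = 1114.17 + 1080.14 + 34317.36 = 36511.67
ΣP(t=1)Q(t=1) = 335.19×3 + 480.24×2 + 2990.88×9 = 1005.57 + 960.48 + 26917.92 = 28883.97
link = 36511.67/28883.97 = 1.264081
Link t=2→t=3:
ΣP(t=3)Q(t=2) = 405.68×2 + 525.19×2 + 3437.44×10 = 811.36 + 1050.38 + 34374.4 = 36236.14
ΣP(t=2)Q(t=2) = 371.39×2 + 540.07×2 + 3813.04×10 = 742.78 + 1080.14 + 38130.4 = 39953.32
link = 36236.14/39953.32 = 0.906962
Chained index = 100 × 1.070351 × 1.264081 × 0.906962 = 122.7129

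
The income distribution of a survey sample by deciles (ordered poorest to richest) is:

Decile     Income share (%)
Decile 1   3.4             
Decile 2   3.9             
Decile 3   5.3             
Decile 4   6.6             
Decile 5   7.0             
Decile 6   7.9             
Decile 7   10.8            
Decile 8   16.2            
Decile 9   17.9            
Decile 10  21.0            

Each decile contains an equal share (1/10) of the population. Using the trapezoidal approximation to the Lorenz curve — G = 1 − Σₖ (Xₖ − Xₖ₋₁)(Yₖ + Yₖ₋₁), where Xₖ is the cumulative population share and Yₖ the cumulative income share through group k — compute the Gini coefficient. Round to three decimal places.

0.324

Cumulative income shares Yₖ: 0.0340, 0.0730, 0.1260, 0.1920, 0.2620, 0.3410, 0.4490, 0.6110, 0.7900, 1.0000
Σ (Xₖ−Xₖ₋₁)(Yₖ+Yₖ₋₁) = (1/10)(0.0340+0.0000) + (1/10)(0.0730+0.0340) + (1/10)(0.1260+0.0730) + (1/10)(0.1920+0.1260) + (1/10)(0.2620+0.1920) + (1/10)(0.3410+0.2620) + (1/10)(0.4490+0.3410) + (1/10)(0.6110+0.4490) + (1/10)(0.7900+0.6110) + (1/10)(1.0000+0.7900)
  = 0.0034 + 0.0107 + 0.0199 + 0.0318 + 0.0454 + 0.0603 + 0.0790 + 0.1060 + 0.1401 + 0.1790 = 0.6756
G = 1 − 0.6756 = 0.3244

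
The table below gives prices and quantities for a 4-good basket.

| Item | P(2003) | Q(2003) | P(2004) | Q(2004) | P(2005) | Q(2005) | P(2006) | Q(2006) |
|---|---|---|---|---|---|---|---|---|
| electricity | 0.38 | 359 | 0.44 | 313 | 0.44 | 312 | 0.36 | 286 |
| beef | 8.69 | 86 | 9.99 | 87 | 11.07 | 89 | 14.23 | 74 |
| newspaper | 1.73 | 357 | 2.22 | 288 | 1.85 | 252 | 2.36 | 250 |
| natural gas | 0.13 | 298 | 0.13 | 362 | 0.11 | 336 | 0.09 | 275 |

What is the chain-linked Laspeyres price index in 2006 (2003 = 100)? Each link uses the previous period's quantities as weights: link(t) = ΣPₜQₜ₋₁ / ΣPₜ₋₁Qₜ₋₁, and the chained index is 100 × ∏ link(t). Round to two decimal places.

146.19

Link 2003→2004:
ΣP(2004)Q(2003) = 0.44×359 + 9.99×86 + 2.22×357 + 0.13×298 = 157.96 + 859.14 + 792.54 + 38.74 = 1848.38
ΣP(2003)Q(2003) = 0.38×359 + 8.69×86 + 1.73×357 + 0.13×298 = 136.42 + 747.34 + 617.61 + 38.74 = 1540.11
link = 1848.38/1540.11 = 1.200161
Link 2004→2005:
ΣP(2005)Q(2004) = 0.44×313 + 11.07×87 + 1.85×288 + 0.11×362 = 137.72 + 963.09 + 532.8 + 39.82 = 1673.43
ΣP(2004)Q(2004) = 0.44×313 + 9.99×87 + 2.22×288 + 0.13×362 = 137.72 + 869.13 + 639.36 + 47.06 = 1693.27
link = 1673.43/1693.27 = 0.988283
Link 2005→2006:
ΣP(2006)Q(2005) = 0.36×312 + 14.23×89 + 2.36×252 + 0.09×336 = 112.32 + 1266.47 + 594.72 + 30.24 = 2003.75
ΣP(2005)Q(2005) = 0.44×312 + 11.07×89 + 1.85×252 + 0.11×336 = 137.28 + 985.23 + 466.2 + 36.96 = 1625.67
link = 2003.75/1625.67 = 1.232569
Chained index = 100 × 1.200161 × 0.988283 × 1.232569 = 146.1948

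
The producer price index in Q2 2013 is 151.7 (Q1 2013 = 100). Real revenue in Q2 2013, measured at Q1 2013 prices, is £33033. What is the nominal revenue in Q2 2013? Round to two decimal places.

Nominal = Real × (Index/100) = 33033 × (151.7/100)
        = 33033 × 1.517 = 50111.0610

50111.06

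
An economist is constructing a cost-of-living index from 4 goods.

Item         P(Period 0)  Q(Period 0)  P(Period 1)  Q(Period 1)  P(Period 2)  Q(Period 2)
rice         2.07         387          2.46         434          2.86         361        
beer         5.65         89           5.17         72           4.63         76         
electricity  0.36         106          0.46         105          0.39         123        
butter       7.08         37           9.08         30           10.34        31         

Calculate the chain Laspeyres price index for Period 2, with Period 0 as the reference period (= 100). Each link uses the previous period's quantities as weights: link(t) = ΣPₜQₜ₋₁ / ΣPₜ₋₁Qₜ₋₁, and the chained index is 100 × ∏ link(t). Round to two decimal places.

122.53

Link Period 0→Period 1:
ΣP(Period 1)Q(Period 0) = 2.46×387 + 5.17×89 + 0.46×106 + 9.08×37 = 952.02 + 460.13 + 48.76 + 335.96 = 1796.87
ΣP(Period 0)Q(Period 0) = 2.07×387 + 5.65×89 + 0.36×106 + 7.08×37 = 801.09 + 502.85 + 38.16 + 261.96 = 1604.06
link = 1796.87/1604.06 = 1.120201
Link Period 1→Period 2:
ΣP(Period 2)Q(Period 1) = 2.86×434 + 4.63×72 + 0.39×105 + 10.34×30 = 1241.24 + 333.36 + 40.95 + 310.2 = 1925.75
ΣP(Period 1)Q(Period 1) = 2.46×434 + 5.17×72 + 0.46×105 + 9.08×30 = 1067.64 + 372.24 + 48.3 + 272.4 = 1760.58
link = 1925.75/1760.58 = 1.093816
Chained index = 100 × 1.120201 × 1.093816 = 122.5294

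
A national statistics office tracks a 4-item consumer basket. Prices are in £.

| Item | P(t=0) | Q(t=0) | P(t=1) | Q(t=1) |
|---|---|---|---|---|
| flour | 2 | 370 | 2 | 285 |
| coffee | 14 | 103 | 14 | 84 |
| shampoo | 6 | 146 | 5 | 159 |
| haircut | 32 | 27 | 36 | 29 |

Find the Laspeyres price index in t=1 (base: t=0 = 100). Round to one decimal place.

99.0

Laspeyres price index uses base-period quantities as weights.
ΣP(t=1)·Q(t=0) = 2×370 + 14×103 + 5×146 + 36×27 = 740 + 1442 + 730 + 972 = 3884
ΣP(t=0)·Q(t=0) = 2×370 + 14×103 + 6×146 + 32×27 = 740 + 1442 + 876 + 864 = 3922
Index = 3884 / 3922 × 100 = 99.0311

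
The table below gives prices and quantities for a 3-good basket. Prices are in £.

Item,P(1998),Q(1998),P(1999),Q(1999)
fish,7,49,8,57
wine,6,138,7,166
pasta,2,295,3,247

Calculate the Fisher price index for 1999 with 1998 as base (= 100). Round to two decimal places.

Laspeyres component (base-period weights):
ΣP(1999)Q(1998) = 8×49 + 7×138 + 3×295 = 392 + 966 + 885 = 2243
ΣP(1998)Q(1998) = 7×49 + 6×138 + 2×295 = 343 + 828 + 590 = 1761
L = 2243 / 1761 × 100 = 127.3708
Paasche component (current-period weights):
ΣP(1999)Q(1999) = 8×57 + 7×166 + 3×247 = 456 + 1162 + 741 = 2359
ΣP(1998)Q(1999) = 7×57 + 6×166 + 2×247 = 399 + 996 + 494 = 1889
P = 2359 / 1889 × 100 = 124.8809
Fisher = √(L × P) = √(127.3708 × 124.8809) = 126.1197

126.12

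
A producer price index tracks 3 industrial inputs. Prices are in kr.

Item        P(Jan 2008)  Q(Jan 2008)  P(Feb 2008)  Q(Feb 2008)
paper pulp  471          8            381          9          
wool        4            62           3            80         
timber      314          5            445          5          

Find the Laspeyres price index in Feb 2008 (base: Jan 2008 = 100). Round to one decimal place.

Laspeyres price index uses base-period quantities as weights.
ΣP(Feb 2008)·Q(Jan 2008) = 381×8 + 3×62 + 445×5 = 3048 + 186 + 2225 = 5459
ΣP(Jan 2008)·Q(Jan 2008) = 471×8 + 4×62 + 314×5 = 3768 + 248 + 1570 = 5586
Index = 5459 / 5586 × 100 = 97.7265

97.7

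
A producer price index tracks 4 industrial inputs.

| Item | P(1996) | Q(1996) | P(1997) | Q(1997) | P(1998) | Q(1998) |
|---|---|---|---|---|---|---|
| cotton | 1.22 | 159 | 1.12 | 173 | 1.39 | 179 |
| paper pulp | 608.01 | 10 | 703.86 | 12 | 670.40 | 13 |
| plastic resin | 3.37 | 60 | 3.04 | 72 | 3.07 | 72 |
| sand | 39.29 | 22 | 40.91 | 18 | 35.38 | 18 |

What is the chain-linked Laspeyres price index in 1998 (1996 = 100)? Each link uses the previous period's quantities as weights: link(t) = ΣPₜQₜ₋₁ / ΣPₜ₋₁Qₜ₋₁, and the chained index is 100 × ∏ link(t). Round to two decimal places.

107.73

Link 1996→1997:
ΣP(1997)Q(1996) = 1.12×159 + 703.86×10 + 3.04×60 + 40.91×22 = 178.08 + 7038.6 + 182.4 + 900.02 = 8299.1
ΣP(1996)Q(1996) = 1.22×159 + 608.01×10 + 3.37×60 + 39.29×22 = 193.98 + 6080.1 + 202.2 + 864.38 = 7340.66
link = 8299.1/7340.66 = 1.130566
Link 1997→1998:
ΣP(1998)Q(1997) = 1.39×173 + 670.40×12 + 3.07×72 + 35.38×18 = 240.47 + 8044.8 + 221.04 + 636.84 = 9143.15
ΣP(1997)Q(1997) = 1.12×173 + 703.86×12 + 3.04×72 + 40.91×18 = 193.76 + 8446.32 + 218.88 + 736.38 = 9595.34
link = 9143.15/9595.34 = 0.952874
Chained index = 100 × 1.130566 × 0.952874 = 107.7287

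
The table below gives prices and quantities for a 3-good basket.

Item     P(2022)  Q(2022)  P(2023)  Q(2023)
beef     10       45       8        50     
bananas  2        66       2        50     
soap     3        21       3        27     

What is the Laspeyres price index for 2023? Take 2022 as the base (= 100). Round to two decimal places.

86.05

Laspeyres price index uses base-period quantities as weights.
ΣP(2023)·Q(2022) = 8×45 + 2×66 + 3×21 = 360 + 132 + 63 = 555
ΣP(2022)·Q(2022) = 10×45 + 2×66 + 3×21 = 450 + 132 + 63 = 645
Index = 555 / 645 × 100 = 86.0465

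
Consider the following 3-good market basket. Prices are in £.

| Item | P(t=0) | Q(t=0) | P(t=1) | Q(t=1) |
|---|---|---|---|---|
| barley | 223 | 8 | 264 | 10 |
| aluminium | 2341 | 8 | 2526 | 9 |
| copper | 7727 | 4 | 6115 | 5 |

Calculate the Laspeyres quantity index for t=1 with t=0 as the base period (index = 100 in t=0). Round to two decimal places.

Laspeyres quantity index uses base-period prices as weights.
ΣP(t=0)·Q(t=1) = 223×10 + 2341×9 + 7727×5 = 2230 + 21069 + 38635 = 61934
ΣP(t=0)·Q(t=0) = 223×8 + 2341×8 + 7727×4 = 1784 + 18728 + 30908 = 51420
Index = 61934 / 51420 × 100 = 120.4473

120.45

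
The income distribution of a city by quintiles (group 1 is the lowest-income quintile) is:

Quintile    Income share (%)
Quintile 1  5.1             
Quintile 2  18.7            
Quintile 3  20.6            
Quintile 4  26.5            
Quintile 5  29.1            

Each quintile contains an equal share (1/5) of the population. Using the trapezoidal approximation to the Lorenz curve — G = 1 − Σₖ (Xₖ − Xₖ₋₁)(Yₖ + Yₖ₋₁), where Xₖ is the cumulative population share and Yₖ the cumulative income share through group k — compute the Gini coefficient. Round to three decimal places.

Cumulative income shares Yₖ: 0.0510, 0.2380, 0.4440, 0.7090, 1.0000
Σ (Xₖ−Xₖ₋₁)(Yₖ+Yₖ₋₁) = (1/5)(0.0510+0.0000) + (1/5)(0.2380+0.0510) + (1/5)(0.4440+0.2380) + (1/5)(0.7090+0.4440) + (1/5)(1.0000+0.7090)
  = 0.0102 + 0.0578 + 0.1364 + 0.2306 + 0.3418 = 0.7768
G = 1 − 0.7768 = 0.2232

0.223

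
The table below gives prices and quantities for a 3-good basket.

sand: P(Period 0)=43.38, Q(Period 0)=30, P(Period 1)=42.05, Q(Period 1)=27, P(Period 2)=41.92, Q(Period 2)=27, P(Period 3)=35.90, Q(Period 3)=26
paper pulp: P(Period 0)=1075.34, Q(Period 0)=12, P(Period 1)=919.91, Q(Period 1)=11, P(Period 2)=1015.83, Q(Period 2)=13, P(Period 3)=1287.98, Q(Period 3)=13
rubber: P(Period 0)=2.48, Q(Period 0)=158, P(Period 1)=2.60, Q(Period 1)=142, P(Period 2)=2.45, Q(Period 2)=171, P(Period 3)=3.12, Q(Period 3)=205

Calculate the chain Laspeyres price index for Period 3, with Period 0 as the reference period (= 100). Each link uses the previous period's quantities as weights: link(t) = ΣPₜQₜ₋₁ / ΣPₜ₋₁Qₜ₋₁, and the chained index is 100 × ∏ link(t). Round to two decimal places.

Link Period 0→Period 1:
ΣP(Period 1)Q(Period 0) = 42.05×30 + 919.91×12 + 2.60×158 = 1261.5 + 11038.92 + 410.8 = 12711.22
ΣP(Period 0)Q(Period 0) = 43.38×30 + 1075.34×12 + 2.48×158 = 1301.4 + 12904.08 + 391.84 = 14597.32
link = 12711.22/14597.32 = 0.870791
Link Period 1→Period 2:
ΣP(Period 2)Q(Period 1) = 41.92×27 + 1015.83×11 + 2.45×142 = 1131.84 + 11174.13 + 347.9 = 12653.87
ΣP(Period 1)Q(Period 1) = 42.05×27 + 919.91×11 + 2.60×142 = 1135.35 + 10119.01 + 369.2 = 11623.56
link = 12653.87/11623.56 = 1.088640
Link Period 2→Period 3:
ΣP(Period 3)Q(Period 2) = 35.90×27 + 1287.98×13 + 3.12×171 = 969.3 + 16743.74 + 533.52 = 18246.56
ΣP(Period 2)Q(Period 2) = 41.92×27 + 1015.83×13 + 2.45×171 = 1131.84 + 13205.79 + 418.95 = 14756.58
link = 18246.56/14756.58 = 1.236503
Chained index = 100 × 0.870791 × 1.088640 × 1.236503 = 117.2178

117.22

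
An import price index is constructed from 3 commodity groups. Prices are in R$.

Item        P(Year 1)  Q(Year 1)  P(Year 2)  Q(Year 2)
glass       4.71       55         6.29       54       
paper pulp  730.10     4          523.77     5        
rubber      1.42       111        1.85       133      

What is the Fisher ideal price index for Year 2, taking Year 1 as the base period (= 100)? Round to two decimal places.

Laspeyres component (base-period weights):
ΣP(Year 2)Q(Year 1) = 6.29×55 + 523.77×4 + 1.85×111 = 345.95 + 2095.08 + 205.35 = 2646.38
ΣP(Year 1)Q(Year 1) = 4.71×55 + 730.10×4 + 1.42×111 = 259.05 + 2920.4 + 157.62 = 3337.07
L = 2646.38 / 3337.07 × 100 = 79.3025
Paasche component (current-period weights):
ΣP(Year 2)Q(Year 2) = 6.29×54 + 523.77×5 + 1.85×133 = 339.66 + 2618.85 + 246.05 = 3204.56
ΣP(Year 1)Q(Year 2) = 4.71×54 + 730.10×5 + 1.42×133 = 254.34 + 3650.5 + 188.86 = 4093.7
P = 3204.56 / 4093.7 × 100 = 78.2803
Fisher = √(L × P) = √(79.3025 × 78.2803) = 78.7897

78.79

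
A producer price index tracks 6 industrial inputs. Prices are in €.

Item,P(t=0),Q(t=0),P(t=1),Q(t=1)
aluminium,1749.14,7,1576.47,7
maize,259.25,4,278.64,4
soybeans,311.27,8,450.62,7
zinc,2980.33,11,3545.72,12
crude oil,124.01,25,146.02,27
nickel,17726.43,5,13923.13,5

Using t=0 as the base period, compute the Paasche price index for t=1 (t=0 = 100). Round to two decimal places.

91.76

Paasche price index uses current-period quantities as weights.
ΣP(t=1)·Q(t=1) = 1576.47×7 + 278.64×4 + 450.62×7 + 3545.72×12 + 146.02×27 + 13923.13×5 = 11035.29 + 1114.56 + 3154.34 + 42548.64 + 3942.54 + 69615.65 = 131411.02
ΣP(t=0)·Q(t=1) = 1749.14×7 + 259.25×4 + 311.27×7 + 2980.33×12 + 124.01×27 + 17726.43×5 = 12243.98 + 1037 + 2178.89 + 35763.96 + 3348.27 + 88632.15 = 143204.25
Index = 131411.02 / 143204.25 × 100 = 91.7647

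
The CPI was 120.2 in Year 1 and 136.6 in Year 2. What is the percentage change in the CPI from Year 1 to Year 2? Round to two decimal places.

Change = (136.6 − 120.2) / 120.2 × 100
       = 16.4 / 120.2 × 100 = 13.6439%

13.64%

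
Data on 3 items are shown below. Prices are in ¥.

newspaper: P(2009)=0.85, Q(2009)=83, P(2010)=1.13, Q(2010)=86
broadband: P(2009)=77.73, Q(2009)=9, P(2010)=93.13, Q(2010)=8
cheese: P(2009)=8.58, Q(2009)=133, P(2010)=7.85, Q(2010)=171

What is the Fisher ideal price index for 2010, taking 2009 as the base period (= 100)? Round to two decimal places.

Laspeyres component (base-period weights):
ΣP(2010)Q(2009) = 1.13×83 + 93.13×9 + 7.85×133 = 93.79 + 838.17 + 1044.05 = 1976.01
ΣP(2009)Q(2009) = 0.85×83 + 77.73×9 + 8.58×133 = 70.55 + 699.57 + 1141.14 = 1911.26
L = 1976.01 / 1911.26 × 100 = 103.3878
Paasche component (current-period weights):
ΣP(2010)Q(2010) = 1.13×86 + 93.13×8 + 7.85×171 = 97.18 + 745.04 + 1342.35 = 2184.57
ΣP(2009)Q(2010) = 0.85×86 + 77.73×8 + 8.58×171 = 73.1 + 621.84 + 1467.18 = 2162.12
P = 2184.57 / 2162.12 × 100 = 101.0383
Fisher = √(L × P) = √(103.3878 × 101.0383) = 102.2063

102.21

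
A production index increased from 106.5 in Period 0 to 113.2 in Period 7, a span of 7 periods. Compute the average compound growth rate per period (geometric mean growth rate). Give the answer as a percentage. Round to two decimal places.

Growth factor = (113.2/106.5)^(1/7) = (1.062911)^(1/7) = 1.008754
Growth rate = 1.008754 − 1 = 0.008754 = 0.8754%

0.88%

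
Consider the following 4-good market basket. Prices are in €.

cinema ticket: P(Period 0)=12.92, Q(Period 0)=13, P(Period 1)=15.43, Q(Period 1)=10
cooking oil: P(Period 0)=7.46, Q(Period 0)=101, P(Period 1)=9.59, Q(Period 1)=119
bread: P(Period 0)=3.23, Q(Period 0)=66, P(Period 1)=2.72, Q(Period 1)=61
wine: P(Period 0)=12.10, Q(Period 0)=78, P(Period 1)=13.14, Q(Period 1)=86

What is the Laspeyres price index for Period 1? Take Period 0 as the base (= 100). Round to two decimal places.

Laspeyres price index uses base-period quantities as weights.
ΣP(Period 1)·Q(Period 0) = 15.43×13 + 9.59×101 + 2.72×66 + 13.14×78 = 200.59 + 968.59 + 179.52 + 1024.92 = 2373.62
ΣP(Period 0)·Q(Period 0) = 12.92×13 + 7.46×101 + 3.23×66 + 12.10×78 = 167.96 + 753.46 + 213.18 + 943.8 = 2078.4
Index = 2373.62 / 2078.4 × 100 = 114.2042

114.20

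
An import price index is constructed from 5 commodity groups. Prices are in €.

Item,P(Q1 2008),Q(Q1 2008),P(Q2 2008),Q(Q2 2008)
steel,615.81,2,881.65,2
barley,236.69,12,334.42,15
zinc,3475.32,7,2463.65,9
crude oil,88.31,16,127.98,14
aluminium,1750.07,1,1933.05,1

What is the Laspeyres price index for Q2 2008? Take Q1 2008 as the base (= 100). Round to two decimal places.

85.55

Laspeyres price index uses base-period quantities as weights.
ΣP(Q2 2008)·Q(Q1 2008) = 881.65×2 + 334.42×12 + 2463.65×7 + 127.98×16 + 1933.05×1 = 1763.3 + 4013.04 + 17245.55 + 2047.68 + 1933.05 = 27002.62
ΣP(Q1 2008)·Q(Q1 2008) = 615.81×2 + 236.69×12 + 3475.32×7 + 88.31×16 + 1750.07×1 = 1231.62 + 2840.28 + 24327.24 + 1412.96 + 1750.07 = 31562.17
Index = 27002.62 / 31562.17 × 100 = 85.5537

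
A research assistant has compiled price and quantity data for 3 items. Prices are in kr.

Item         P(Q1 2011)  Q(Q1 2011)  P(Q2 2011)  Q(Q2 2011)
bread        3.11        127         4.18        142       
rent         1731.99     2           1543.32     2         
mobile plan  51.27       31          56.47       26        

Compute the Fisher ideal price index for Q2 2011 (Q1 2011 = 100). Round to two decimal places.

Laspeyres component (base-period weights):
ΣP(Q2 2011)Q(Q1 2011) = 4.18×127 + 1543.32×2 + 56.47×31 = 530.86 + 3086.64 + 1750.57 = 5368.07
ΣP(Q1 2011)Q(Q1 2011) = 3.11×127 + 1731.99×2 + 51.27×31 = 394.97 + 3463.98 + 1589.37 = 5448.32
L = 5368.07 / 5448.32 × 100 = 98.5271
Paasche component (current-period weights):
ΣP(Q2 2011)Q(Q2 2011) = 4.18×142 + 1543.32×2 + 56.47×26 = 593.56 + 3086.64 + 1468.22 = 5148.42
ΣP(Q1 2011)Q(Q2 2011) = 3.11×142 + 1731.99×2 + 51.27×26 = 441.62 + 3463.98 + 1333.02 = 5238.62
P = 5148.42 / 5238.62 × 100 = 98.2782
Fisher = √(L × P) = √(98.5271 × 98.2782) = 98.4025

98.40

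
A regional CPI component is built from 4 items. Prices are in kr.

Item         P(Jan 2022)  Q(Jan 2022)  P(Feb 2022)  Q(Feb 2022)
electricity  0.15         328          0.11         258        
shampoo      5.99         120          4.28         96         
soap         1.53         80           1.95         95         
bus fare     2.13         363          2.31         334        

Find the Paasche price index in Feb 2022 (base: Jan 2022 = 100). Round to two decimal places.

94.94

Paasche price index uses current-period quantities as weights.
ΣP(Feb 2022)·Q(Feb 2022) = 0.11×258 + 4.28×96 + 1.95×95 + 2.31×334 = 28.38 + 410.88 + 185.25 + 771.54 = 1396.05
ΣP(Jan 2022)·Q(Feb 2022) = 0.15×258 + 5.99×96 + 1.53×95 + 2.13×334 = 38.7 + 575.04 + 145.35 + 711.42 = 1470.51
Index = 1396.05 / 1470.51 × 100 = 94.9365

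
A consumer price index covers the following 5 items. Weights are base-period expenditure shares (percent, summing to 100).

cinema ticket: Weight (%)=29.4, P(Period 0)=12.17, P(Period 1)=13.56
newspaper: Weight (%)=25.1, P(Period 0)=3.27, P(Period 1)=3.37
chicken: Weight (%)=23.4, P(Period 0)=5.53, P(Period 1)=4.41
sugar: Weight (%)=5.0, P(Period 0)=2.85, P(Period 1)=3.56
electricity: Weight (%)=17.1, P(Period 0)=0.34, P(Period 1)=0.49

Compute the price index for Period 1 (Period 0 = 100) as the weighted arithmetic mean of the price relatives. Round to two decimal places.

108.18

cinema ticket: 29.4 × (13.56/12.17) = 29.4 × 1.114215 = 32.7579
newspaper: 25.1 × (3.37/3.27) = 25.1 × 1.030581 = 25.8676
chicken: 23.4 × (4.41/5.53) = 23.4 × 0.797468 = 18.6608
sugar: 5.0 × (3.56/2.85) = 5.0 × 1.249123 = 6.2456
electricity: 17.1 × (0.49/0.34) = 17.1 × 1.441176 = 24.6441
Index = Σ wᵢ·(p₁ᵢ/p₀ᵢ) = 32.7579 + 25.8676 + 18.6608 + 6.2456 + 24.6441 = 108.1760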